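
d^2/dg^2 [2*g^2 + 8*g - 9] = 4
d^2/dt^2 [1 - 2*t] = 0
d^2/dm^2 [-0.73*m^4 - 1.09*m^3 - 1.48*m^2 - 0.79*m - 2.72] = -8.76*m^2 - 6.54*m - 2.96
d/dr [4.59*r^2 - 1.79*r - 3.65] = 9.18*r - 1.79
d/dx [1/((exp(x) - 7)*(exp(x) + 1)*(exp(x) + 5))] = -((exp(x) - 7)*(exp(x) + 1) + (exp(x) - 7)*(exp(x) + 5) + (exp(x) + 1)*(exp(x) + 5))/(4*(exp(x) - 7)^2*(exp(x) + 5)^2*cosh(x/2)^2)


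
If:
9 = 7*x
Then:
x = 9/7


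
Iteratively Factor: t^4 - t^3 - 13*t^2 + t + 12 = (t + 3)*(t^3 - 4*t^2 - t + 4) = (t - 4)*(t + 3)*(t^2 - 1) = (t - 4)*(t - 1)*(t + 3)*(t + 1)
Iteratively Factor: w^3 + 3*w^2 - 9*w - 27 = (w + 3)*(w^2 - 9) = (w - 3)*(w + 3)*(w + 3)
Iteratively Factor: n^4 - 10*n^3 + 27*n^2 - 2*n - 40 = (n - 2)*(n^3 - 8*n^2 + 11*n + 20) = (n - 2)*(n + 1)*(n^2 - 9*n + 20) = (n - 4)*(n - 2)*(n + 1)*(n - 5)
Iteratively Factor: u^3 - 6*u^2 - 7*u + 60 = (u - 4)*(u^2 - 2*u - 15) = (u - 4)*(u + 3)*(u - 5)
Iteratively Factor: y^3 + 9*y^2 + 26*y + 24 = (y + 2)*(y^2 + 7*y + 12) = (y + 2)*(y + 3)*(y + 4)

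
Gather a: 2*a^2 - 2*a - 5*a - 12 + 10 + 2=2*a^2 - 7*a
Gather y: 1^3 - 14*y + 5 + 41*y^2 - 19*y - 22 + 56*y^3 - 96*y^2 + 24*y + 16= 56*y^3 - 55*y^2 - 9*y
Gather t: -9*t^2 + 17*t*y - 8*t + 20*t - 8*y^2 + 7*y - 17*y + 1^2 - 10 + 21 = -9*t^2 + t*(17*y + 12) - 8*y^2 - 10*y + 12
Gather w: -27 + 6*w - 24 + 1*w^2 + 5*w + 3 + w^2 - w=2*w^2 + 10*w - 48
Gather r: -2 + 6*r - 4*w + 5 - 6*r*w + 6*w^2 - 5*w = r*(6 - 6*w) + 6*w^2 - 9*w + 3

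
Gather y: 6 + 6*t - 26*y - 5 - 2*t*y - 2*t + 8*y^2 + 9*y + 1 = 4*t + 8*y^2 + y*(-2*t - 17) + 2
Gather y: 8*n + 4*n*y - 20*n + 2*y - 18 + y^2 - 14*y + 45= -12*n + y^2 + y*(4*n - 12) + 27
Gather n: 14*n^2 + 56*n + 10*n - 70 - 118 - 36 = 14*n^2 + 66*n - 224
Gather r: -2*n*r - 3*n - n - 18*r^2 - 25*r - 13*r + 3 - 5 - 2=-4*n - 18*r^2 + r*(-2*n - 38) - 4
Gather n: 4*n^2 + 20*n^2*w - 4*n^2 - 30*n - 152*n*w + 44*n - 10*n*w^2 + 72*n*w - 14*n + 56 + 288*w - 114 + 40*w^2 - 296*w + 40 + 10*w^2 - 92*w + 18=20*n^2*w + n*(-10*w^2 - 80*w) + 50*w^2 - 100*w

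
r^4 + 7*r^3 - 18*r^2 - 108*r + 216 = (r - 3)*(r - 2)*(r + 6)^2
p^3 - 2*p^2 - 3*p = p*(p - 3)*(p + 1)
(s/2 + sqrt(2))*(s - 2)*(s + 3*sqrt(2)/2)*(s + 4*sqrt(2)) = s^4/2 - s^3 + 15*sqrt(2)*s^3/4 - 15*sqrt(2)*s^2/2 + 17*s^2 - 34*s + 12*sqrt(2)*s - 24*sqrt(2)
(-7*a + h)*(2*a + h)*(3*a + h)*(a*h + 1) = -42*a^4*h - 29*a^3*h^2 - 42*a^3 - 2*a^2*h^3 - 29*a^2*h + a*h^4 - 2*a*h^2 + h^3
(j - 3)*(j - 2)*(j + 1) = j^3 - 4*j^2 + j + 6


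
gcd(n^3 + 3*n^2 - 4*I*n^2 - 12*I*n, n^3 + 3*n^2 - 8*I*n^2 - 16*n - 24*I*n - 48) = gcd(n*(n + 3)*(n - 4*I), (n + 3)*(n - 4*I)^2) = n^2 + n*(3 - 4*I) - 12*I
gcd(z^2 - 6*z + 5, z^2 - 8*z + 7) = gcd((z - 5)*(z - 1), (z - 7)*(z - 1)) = z - 1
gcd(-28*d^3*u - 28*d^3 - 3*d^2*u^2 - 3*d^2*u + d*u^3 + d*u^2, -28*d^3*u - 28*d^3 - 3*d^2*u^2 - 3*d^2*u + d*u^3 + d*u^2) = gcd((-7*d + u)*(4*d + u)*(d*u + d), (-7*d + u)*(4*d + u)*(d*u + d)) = -28*d^3*u - 28*d^3 - 3*d^2*u^2 - 3*d^2*u + d*u^3 + d*u^2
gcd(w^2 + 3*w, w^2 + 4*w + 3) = w + 3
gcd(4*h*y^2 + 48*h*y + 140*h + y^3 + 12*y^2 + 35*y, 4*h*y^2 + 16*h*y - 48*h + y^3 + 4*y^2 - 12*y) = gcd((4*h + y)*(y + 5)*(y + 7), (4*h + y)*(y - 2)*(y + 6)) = 4*h + y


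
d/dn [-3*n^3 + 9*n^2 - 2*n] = -9*n^2 + 18*n - 2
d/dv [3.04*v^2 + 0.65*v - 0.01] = 6.08*v + 0.65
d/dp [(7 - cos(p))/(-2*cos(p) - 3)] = -17*sin(p)/(2*cos(p) + 3)^2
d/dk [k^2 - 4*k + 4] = 2*k - 4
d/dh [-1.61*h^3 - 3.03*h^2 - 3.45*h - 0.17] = -4.83*h^2 - 6.06*h - 3.45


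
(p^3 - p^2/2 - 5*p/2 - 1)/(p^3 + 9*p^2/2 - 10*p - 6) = (p + 1)/(p + 6)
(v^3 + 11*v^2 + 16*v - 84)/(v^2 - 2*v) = v + 13 + 42/v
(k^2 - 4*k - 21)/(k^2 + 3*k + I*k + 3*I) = (k - 7)/(k + I)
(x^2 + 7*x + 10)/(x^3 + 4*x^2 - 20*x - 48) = (x + 5)/(x^2 + 2*x - 24)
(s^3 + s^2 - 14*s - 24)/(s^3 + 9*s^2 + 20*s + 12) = (s^2 - s - 12)/(s^2 + 7*s + 6)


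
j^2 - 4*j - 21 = (j - 7)*(j + 3)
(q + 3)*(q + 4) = q^2 + 7*q + 12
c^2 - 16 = (c - 4)*(c + 4)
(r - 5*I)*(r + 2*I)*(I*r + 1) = I*r^3 + 4*r^2 + 7*I*r + 10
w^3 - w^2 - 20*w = w*(w - 5)*(w + 4)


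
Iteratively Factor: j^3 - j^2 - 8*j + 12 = (j + 3)*(j^2 - 4*j + 4) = (j - 2)*(j + 3)*(j - 2)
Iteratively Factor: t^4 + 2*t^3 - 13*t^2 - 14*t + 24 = (t + 4)*(t^3 - 2*t^2 - 5*t + 6) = (t + 2)*(t + 4)*(t^2 - 4*t + 3) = (t - 1)*(t + 2)*(t + 4)*(t - 3)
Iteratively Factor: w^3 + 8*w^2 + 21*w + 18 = (w + 3)*(w^2 + 5*w + 6) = (w + 2)*(w + 3)*(w + 3)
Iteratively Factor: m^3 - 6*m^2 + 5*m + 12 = (m - 3)*(m^2 - 3*m - 4) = (m - 3)*(m + 1)*(m - 4)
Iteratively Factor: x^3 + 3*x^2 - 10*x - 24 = (x + 4)*(x^2 - x - 6) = (x + 2)*(x + 4)*(x - 3)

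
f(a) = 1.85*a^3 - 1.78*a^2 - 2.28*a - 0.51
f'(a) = 5.55*a^2 - 3.56*a - 2.28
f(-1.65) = -9.90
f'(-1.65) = 18.70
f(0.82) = -2.56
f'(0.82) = -1.47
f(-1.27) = -4.27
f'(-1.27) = 11.19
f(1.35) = -2.28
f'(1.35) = 3.03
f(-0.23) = -0.10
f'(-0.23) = -1.17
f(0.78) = -2.49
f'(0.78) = -1.68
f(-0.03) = -0.44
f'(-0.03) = -2.17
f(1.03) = -2.73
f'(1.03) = -0.06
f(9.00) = 1183.44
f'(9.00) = 415.23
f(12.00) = 2912.61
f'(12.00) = 754.20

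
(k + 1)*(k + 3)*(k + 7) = k^3 + 11*k^2 + 31*k + 21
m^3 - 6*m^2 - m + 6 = (m - 6)*(m - 1)*(m + 1)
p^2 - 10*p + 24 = (p - 6)*(p - 4)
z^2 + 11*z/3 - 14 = (z - 7/3)*(z + 6)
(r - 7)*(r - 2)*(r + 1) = r^3 - 8*r^2 + 5*r + 14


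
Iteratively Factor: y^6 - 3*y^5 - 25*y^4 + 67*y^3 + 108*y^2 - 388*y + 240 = (y + 4)*(y^5 - 7*y^4 + 3*y^3 + 55*y^2 - 112*y + 60) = (y - 1)*(y + 4)*(y^4 - 6*y^3 - 3*y^2 + 52*y - 60) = (y - 1)*(y + 3)*(y + 4)*(y^3 - 9*y^2 + 24*y - 20) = (y - 5)*(y - 1)*(y + 3)*(y + 4)*(y^2 - 4*y + 4) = (y - 5)*(y - 2)*(y - 1)*(y + 3)*(y + 4)*(y - 2)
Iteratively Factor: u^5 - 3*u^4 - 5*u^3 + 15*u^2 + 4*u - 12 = (u - 3)*(u^4 - 5*u^2 + 4) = (u - 3)*(u - 2)*(u^3 + 2*u^2 - u - 2) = (u - 3)*(u - 2)*(u + 2)*(u^2 - 1) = (u - 3)*(u - 2)*(u + 1)*(u + 2)*(u - 1)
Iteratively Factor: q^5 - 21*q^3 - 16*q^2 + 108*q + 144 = (q - 4)*(q^4 + 4*q^3 - 5*q^2 - 36*q - 36) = (q - 4)*(q + 2)*(q^3 + 2*q^2 - 9*q - 18) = (q - 4)*(q + 2)*(q + 3)*(q^2 - q - 6) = (q - 4)*(q + 2)^2*(q + 3)*(q - 3)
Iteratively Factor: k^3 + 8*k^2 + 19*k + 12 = (k + 4)*(k^2 + 4*k + 3) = (k + 3)*(k + 4)*(k + 1)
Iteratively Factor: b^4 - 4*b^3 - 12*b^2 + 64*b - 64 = (b - 2)*(b^3 - 2*b^2 - 16*b + 32) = (b - 2)^2*(b^2 - 16) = (b - 2)^2*(b + 4)*(b - 4)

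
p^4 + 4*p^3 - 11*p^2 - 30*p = p*(p - 3)*(p + 2)*(p + 5)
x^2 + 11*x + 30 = (x + 5)*(x + 6)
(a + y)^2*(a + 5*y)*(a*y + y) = a^4*y + 7*a^3*y^2 + a^3*y + 11*a^2*y^3 + 7*a^2*y^2 + 5*a*y^4 + 11*a*y^3 + 5*y^4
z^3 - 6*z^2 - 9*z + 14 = (z - 7)*(z - 1)*(z + 2)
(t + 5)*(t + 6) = t^2 + 11*t + 30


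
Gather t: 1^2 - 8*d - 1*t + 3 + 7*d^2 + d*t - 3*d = 7*d^2 - 11*d + t*(d - 1) + 4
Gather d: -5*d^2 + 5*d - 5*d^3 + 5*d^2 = -5*d^3 + 5*d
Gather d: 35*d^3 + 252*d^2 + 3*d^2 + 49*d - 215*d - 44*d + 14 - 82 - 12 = 35*d^3 + 255*d^2 - 210*d - 80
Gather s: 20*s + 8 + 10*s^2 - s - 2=10*s^2 + 19*s + 6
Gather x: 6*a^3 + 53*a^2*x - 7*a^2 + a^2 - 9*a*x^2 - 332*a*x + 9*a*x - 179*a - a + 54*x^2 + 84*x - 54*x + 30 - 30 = 6*a^3 - 6*a^2 - 180*a + x^2*(54 - 9*a) + x*(53*a^2 - 323*a + 30)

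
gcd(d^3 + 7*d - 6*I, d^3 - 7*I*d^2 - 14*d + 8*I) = d^2 - 3*I*d - 2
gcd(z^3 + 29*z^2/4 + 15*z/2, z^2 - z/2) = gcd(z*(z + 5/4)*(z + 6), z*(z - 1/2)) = z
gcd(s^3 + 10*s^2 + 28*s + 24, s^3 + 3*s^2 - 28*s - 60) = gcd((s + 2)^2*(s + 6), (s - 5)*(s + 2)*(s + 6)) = s^2 + 8*s + 12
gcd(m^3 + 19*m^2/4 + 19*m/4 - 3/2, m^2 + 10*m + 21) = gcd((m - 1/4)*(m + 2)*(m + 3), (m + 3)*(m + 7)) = m + 3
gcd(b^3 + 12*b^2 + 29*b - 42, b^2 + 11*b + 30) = b + 6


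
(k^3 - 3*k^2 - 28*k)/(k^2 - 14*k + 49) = k*(k + 4)/(k - 7)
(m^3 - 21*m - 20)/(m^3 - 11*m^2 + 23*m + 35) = (m + 4)/(m - 7)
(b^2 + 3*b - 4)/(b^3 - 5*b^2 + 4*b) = (b + 4)/(b*(b - 4))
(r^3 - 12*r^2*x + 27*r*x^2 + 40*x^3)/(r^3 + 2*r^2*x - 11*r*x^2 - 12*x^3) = (-r^2 + 13*r*x - 40*x^2)/(-r^2 - r*x + 12*x^2)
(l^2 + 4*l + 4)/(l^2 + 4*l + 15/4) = 4*(l^2 + 4*l + 4)/(4*l^2 + 16*l + 15)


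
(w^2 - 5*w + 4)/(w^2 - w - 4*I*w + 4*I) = (w - 4)/(w - 4*I)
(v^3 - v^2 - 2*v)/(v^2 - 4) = v*(v + 1)/(v + 2)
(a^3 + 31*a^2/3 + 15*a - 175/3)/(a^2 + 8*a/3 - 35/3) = (3*a^2 + 16*a - 35)/(3*a - 7)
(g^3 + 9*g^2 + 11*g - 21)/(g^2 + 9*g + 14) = (g^2 + 2*g - 3)/(g + 2)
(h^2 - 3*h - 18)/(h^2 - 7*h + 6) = (h + 3)/(h - 1)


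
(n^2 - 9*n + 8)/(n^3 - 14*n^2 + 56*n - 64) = (n - 1)/(n^2 - 6*n + 8)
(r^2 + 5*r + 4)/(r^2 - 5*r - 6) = (r + 4)/(r - 6)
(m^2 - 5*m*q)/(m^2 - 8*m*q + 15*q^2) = m/(m - 3*q)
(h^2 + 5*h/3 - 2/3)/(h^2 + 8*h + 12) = (h - 1/3)/(h + 6)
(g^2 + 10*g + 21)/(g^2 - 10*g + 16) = (g^2 + 10*g + 21)/(g^2 - 10*g + 16)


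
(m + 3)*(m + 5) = m^2 + 8*m + 15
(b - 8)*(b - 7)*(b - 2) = b^3 - 17*b^2 + 86*b - 112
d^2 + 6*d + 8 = (d + 2)*(d + 4)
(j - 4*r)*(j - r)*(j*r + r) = j^3*r - 5*j^2*r^2 + j^2*r + 4*j*r^3 - 5*j*r^2 + 4*r^3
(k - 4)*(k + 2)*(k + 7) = k^3 + 5*k^2 - 22*k - 56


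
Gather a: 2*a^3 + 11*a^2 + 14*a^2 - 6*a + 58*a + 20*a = 2*a^3 + 25*a^2 + 72*a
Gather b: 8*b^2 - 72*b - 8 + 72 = 8*b^2 - 72*b + 64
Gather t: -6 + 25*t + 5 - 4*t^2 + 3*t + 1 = -4*t^2 + 28*t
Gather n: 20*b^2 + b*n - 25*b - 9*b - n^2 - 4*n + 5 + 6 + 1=20*b^2 - 34*b - n^2 + n*(b - 4) + 12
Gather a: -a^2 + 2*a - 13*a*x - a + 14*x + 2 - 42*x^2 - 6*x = -a^2 + a*(1 - 13*x) - 42*x^2 + 8*x + 2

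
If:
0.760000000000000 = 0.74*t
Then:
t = 1.03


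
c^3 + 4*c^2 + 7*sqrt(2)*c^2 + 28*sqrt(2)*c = c*(c + 4)*(c + 7*sqrt(2))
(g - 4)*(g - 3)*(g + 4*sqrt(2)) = g^3 - 7*g^2 + 4*sqrt(2)*g^2 - 28*sqrt(2)*g + 12*g + 48*sqrt(2)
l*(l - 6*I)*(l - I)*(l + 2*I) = l^4 - 5*I*l^3 + 8*l^2 - 12*I*l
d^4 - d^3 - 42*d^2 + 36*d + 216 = (d - 6)*(d - 3)*(d + 2)*(d + 6)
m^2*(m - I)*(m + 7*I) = m^4 + 6*I*m^3 + 7*m^2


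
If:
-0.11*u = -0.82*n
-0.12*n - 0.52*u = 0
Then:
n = 0.00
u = 0.00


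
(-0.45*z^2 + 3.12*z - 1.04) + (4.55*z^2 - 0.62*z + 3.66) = 4.1*z^2 + 2.5*z + 2.62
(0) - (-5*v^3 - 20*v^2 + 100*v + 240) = 5*v^3 + 20*v^2 - 100*v - 240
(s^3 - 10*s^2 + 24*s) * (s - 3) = s^4 - 13*s^3 + 54*s^2 - 72*s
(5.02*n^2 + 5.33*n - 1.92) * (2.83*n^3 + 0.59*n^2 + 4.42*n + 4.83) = 14.2066*n^5 + 18.0457*n^4 + 19.8995*n^3 + 46.6724*n^2 + 17.2575*n - 9.2736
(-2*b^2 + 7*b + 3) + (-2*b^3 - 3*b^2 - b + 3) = -2*b^3 - 5*b^2 + 6*b + 6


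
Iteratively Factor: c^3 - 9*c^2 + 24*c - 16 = (c - 4)*(c^2 - 5*c + 4) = (c - 4)^2*(c - 1)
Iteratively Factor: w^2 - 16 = (w - 4)*(w + 4)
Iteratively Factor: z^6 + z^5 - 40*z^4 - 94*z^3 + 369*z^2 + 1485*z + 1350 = (z + 2)*(z^5 - z^4 - 38*z^3 - 18*z^2 + 405*z + 675) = (z - 5)*(z + 2)*(z^4 + 4*z^3 - 18*z^2 - 108*z - 135) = (z - 5)*(z + 2)*(z + 3)*(z^3 + z^2 - 21*z - 45) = (z - 5)*(z + 2)*(z + 3)^2*(z^2 - 2*z - 15) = (z - 5)^2*(z + 2)*(z + 3)^2*(z + 3)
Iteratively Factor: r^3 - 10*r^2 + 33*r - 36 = (r - 4)*(r^2 - 6*r + 9) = (r - 4)*(r - 3)*(r - 3)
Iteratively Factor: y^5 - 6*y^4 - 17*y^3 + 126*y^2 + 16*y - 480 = (y + 4)*(y^4 - 10*y^3 + 23*y^2 + 34*y - 120) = (y - 3)*(y + 4)*(y^3 - 7*y^2 + 2*y + 40) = (y - 5)*(y - 3)*(y + 4)*(y^2 - 2*y - 8) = (y - 5)*(y - 4)*(y - 3)*(y + 4)*(y + 2)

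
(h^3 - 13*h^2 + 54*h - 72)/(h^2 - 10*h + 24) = h - 3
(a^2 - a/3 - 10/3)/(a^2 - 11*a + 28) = (3*a^2 - a - 10)/(3*(a^2 - 11*a + 28))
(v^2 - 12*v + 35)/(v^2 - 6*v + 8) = (v^2 - 12*v + 35)/(v^2 - 6*v + 8)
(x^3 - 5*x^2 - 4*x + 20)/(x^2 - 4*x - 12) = (x^2 - 7*x + 10)/(x - 6)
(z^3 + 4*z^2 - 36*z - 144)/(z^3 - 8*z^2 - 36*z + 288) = (z + 4)/(z - 8)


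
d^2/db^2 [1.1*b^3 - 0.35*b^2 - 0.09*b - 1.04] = 6.6*b - 0.7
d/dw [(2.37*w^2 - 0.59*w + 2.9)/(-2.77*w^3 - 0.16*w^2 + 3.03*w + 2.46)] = (6.5649*w^4 - 3.2686*w^3 + 31.1857*w^2 + 12.5884*w - 10.2384)/(7.6729*w^6 + 0.8864*w^5 - 16.7606*w^4 - 14.598*w^3 + 8.3937*w^2 + 14.9076*w + 6.0516)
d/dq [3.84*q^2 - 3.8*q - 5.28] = 7.68*q - 3.8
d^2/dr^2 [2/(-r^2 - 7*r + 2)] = 4*(r^2 + 7*r - (2*r + 7)^2 - 2)/(r^2 + 7*r - 2)^3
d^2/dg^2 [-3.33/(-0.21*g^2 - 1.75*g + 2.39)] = (-0.293706*g^2 - 2.44755*g + 3.33*(0.42*g + 1.75)*(0.84*g + 3.5) + 3.342654)/(0.21*g^2 + 1.75*g - 2.39)^3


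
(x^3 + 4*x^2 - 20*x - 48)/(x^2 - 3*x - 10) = (x^2 + 2*x - 24)/(x - 5)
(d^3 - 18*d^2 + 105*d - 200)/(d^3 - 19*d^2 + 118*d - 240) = (d - 5)/(d - 6)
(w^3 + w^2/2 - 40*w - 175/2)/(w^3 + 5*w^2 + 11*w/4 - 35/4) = 2*(w^2 - 2*w - 35)/(2*w^2 + 5*w - 7)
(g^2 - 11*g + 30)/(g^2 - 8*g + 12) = (g - 5)/(g - 2)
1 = 1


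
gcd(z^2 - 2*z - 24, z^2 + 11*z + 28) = z + 4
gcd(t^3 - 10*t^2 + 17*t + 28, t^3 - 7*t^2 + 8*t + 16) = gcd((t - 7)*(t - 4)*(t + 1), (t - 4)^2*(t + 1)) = t^2 - 3*t - 4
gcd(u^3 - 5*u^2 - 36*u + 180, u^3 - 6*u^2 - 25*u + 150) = u^2 - 11*u + 30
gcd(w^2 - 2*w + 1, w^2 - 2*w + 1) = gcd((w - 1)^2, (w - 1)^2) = w^2 - 2*w + 1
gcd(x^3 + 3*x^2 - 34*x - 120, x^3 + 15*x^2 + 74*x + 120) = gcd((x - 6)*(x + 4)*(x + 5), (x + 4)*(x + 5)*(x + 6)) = x^2 + 9*x + 20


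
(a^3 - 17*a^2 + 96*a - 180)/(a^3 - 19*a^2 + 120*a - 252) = (a - 5)/(a - 7)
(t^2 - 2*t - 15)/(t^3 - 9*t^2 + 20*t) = (t + 3)/(t*(t - 4))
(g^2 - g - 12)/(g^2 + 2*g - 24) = (g + 3)/(g + 6)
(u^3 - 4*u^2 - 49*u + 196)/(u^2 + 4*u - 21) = (u^2 - 11*u + 28)/(u - 3)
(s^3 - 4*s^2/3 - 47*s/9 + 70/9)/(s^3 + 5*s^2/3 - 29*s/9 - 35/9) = (s - 2)/(s + 1)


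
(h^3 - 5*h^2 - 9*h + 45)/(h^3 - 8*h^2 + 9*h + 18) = (h^2 - 2*h - 15)/(h^2 - 5*h - 6)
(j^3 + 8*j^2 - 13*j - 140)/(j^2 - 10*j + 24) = (j^2 + 12*j + 35)/(j - 6)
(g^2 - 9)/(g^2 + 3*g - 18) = (g + 3)/(g + 6)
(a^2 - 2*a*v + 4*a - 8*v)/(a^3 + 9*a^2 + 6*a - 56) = (a - 2*v)/(a^2 + 5*a - 14)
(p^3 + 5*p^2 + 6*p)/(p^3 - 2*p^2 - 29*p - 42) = p/(p - 7)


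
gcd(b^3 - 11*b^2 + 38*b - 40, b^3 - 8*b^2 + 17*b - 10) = b^2 - 7*b + 10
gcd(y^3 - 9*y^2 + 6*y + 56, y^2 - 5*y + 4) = y - 4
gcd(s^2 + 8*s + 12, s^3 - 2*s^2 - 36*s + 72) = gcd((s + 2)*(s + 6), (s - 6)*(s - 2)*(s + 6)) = s + 6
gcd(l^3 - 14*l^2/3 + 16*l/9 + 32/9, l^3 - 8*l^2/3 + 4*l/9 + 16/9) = l^2 - 2*l/3 - 8/9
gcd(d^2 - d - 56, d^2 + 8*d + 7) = d + 7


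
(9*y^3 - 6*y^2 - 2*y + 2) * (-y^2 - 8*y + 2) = -9*y^5 - 66*y^4 + 68*y^3 + 2*y^2 - 20*y + 4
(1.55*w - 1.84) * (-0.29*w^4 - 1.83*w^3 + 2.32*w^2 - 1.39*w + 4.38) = -0.4495*w^5 - 2.3029*w^4 + 6.9632*w^3 - 6.4233*w^2 + 9.3466*w - 8.0592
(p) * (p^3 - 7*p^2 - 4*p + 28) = p^4 - 7*p^3 - 4*p^2 + 28*p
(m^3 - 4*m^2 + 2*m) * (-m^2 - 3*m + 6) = -m^5 + m^4 + 16*m^3 - 30*m^2 + 12*m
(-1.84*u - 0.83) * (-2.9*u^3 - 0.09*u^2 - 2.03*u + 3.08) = 5.336*u^4 + 2.5726*u^3 + 3.8099*u^2 - 3.9823*u - 2.5564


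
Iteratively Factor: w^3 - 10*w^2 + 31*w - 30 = (w - 5)*(w^2 - 5*w + 6) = (w - 5)*(w - 3)*(w - 2)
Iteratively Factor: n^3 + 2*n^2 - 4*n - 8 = (n + 2)*(n^2 - 4) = (n + 2)^2*(n - 2)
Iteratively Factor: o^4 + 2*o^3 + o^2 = (o + 1)*(o^3 + o^2) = o*(o + 1)*(o^2 + o) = o^2*(o + 1)*(o + 1)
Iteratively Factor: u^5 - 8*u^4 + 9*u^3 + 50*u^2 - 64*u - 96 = (u - 3)*(u^4 - 5*u^3 - 6*u^2 + 32*u + 32) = (u - 4)*(u - 3)*(u^3 - u^2 - 10*u - 8) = (u - 4)^2*(u - 3)*(u^2 + 3*u + 2) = (u - 4)^2*(u - 3)*(u + 2)*(u + 1)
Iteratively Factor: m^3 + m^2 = (m)*(m^2 + m) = m*(m + 1)*(m)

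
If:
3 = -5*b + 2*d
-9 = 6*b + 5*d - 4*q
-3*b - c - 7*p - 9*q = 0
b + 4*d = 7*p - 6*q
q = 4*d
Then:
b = -15/43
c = -1668/43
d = 27/43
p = 741/301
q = 108/43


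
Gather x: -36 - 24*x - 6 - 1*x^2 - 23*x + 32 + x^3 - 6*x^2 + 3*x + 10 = x^3 - 7*x^2 - 44*x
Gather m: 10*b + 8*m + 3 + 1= 10*b + 8*m + 4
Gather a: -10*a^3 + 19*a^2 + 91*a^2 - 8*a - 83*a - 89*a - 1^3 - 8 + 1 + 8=-10*a^3 + 110*a^2 - 180*a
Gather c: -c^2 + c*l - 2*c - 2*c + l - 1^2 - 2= -c^2 + c*(l - 4) + l - 3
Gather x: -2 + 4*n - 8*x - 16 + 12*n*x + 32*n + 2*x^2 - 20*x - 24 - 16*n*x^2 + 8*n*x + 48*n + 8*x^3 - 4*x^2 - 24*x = 84*n + 8*x^3 + x^2*(-16*n - 2) + x*(20*n - 52) - 42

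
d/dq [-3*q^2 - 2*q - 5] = -6*q - 2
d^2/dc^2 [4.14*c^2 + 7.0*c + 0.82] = 8.28000000000000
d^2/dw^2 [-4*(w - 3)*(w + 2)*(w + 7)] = -24*w - 48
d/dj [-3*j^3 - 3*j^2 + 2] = 3*j*(-3*j - 2)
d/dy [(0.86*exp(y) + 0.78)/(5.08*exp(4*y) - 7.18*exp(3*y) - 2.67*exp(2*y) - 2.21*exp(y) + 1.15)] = (-13.1064*exp(4*y) - 3.5*exp(3*y) + 19.0974*exp(2*y) + 4.1652*exp(y) + 2.7128)*exp(y)/(25.8064*exp(8*y) - 72.9488*exp(7*y) + 24.4252*exp(6*y) + 15.8876*exp(5*y) + 50.5485*exp(4*y) - 4.7126*exp(3*y) - 1.2569*exp(2*y) - 5.083*exp(y) + 1.3225)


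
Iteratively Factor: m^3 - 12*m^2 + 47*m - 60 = (m - 4)*(m^2 - 8*m + 15) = (m - 4)*(m - 3)*(m - 5)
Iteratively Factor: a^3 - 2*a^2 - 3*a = (a)*(a^2 - 2*a - 3) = a*(a + 1)*(a - 3)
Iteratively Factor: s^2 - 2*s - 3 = (s - 3)*(s + 1)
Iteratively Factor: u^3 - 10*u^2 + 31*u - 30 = (u - 3)*(u^2 - 7*u + 10) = (u - 5)*(u - 3)*(u - 2)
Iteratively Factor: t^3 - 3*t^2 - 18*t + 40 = (t - 2)*(t^2 - t - 20) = (t - 2)*(t + 4)*(t - 5)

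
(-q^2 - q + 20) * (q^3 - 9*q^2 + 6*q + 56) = -q^5 + 8*q^4 + 23*q^3 - 242*q^2 + 64*q + 1120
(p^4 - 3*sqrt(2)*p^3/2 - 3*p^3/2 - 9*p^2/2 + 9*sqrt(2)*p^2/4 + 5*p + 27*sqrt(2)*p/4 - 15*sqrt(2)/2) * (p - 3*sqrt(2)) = p^5 - 9*sqrt(2)*p^4/2 - 3*p^4/2 + 9*p^3/2 + 27*sqrt(2)*p^3/4 - 17*p^2/2 + 81*sqrt(2)*p^2/4 - 81*p/2 - 45*sqrt(2)*p/2 + 45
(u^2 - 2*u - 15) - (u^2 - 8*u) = 6*u - 15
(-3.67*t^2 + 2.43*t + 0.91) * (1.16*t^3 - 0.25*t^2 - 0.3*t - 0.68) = -4.2572*t^5 + 3.7363*t^4 + 1.5491*t^3 + 1.5391*t^2 - 1.9254*t - 0.6188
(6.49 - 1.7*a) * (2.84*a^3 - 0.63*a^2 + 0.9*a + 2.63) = -4.828*a^4 + 19.5026*a^3 - 5.6187*a^2 + 1.37*a + 17.0687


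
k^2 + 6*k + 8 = (k + 2)*(k + 4)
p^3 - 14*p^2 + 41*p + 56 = (p - 8)*(p - 7)*(p + 1)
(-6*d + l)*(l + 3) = -6*d*l - 18*d + l^2 + 3*l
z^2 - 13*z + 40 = (z - 8)*(z - 5)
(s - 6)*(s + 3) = s^2 - 3*s - 18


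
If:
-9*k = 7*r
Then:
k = -7*r/9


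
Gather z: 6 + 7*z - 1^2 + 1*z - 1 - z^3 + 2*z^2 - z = -z^3 + 2*z^2 + 7*z + 4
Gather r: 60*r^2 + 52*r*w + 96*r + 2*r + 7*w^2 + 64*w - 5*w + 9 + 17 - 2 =60*r^2 + r*(52*w + 98) + 7*w^2 + 59*w + 24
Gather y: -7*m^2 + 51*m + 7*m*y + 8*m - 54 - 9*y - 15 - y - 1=-7*m^2 + 59*m + y*(7*m - 10) - 70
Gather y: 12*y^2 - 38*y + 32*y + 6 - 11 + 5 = 12*y^2 - 6*y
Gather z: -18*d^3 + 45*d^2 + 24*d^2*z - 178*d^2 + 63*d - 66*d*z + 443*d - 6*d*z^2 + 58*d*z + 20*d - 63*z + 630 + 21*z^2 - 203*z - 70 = -18*d^3 - 133*d^2 + 526*d + z^2*(21 - 6*d) + z*(24*d^2 - 8*d - 266) + 560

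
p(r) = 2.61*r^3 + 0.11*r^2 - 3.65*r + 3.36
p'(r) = 7.83*r^2 + 0.22*r - 3.65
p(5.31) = 377.85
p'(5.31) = 218.29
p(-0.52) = 4.92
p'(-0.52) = -1.65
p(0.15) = 2.82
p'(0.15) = -3.44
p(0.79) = 1.83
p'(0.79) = 1.41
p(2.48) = 34.79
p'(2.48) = 45.05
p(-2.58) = -31.31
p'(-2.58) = 47.90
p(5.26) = 367.04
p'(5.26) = 214.14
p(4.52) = 230.13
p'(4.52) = 157.31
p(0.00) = 3.36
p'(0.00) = -3.65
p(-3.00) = -55.17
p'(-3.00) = 66.16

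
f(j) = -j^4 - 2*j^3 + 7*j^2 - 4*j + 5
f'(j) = -4*j^3 - 6*j^2 + 14*j - 4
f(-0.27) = 6.62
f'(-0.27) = -8.14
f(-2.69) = 52.98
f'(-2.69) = -7.22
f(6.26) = -1772.02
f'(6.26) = -1132.74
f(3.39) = -138.10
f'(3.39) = -181.33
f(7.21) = -3111.91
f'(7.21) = -1714.19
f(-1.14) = 19.93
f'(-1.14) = -21.83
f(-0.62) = 10.50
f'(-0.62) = -14.03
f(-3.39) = 44.85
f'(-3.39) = 35.42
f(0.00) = 5.00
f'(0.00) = -4.00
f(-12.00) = -16219.00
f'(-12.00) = 5876.00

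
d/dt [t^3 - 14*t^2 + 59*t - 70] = 3*t^2 - 28*t + 59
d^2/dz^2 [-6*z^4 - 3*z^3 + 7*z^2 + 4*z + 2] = -72*z^2 - 18*z + 14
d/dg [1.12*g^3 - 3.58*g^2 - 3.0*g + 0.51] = 3.36*g^2 - 7.16*g - 3.0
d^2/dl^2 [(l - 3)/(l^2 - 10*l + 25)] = 2*(l + 1)/(l^4 - 20*l^3 + 150*l^2 - 500*l + 625)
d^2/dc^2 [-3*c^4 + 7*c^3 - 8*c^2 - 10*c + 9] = -36*c^2 + 42*c - 16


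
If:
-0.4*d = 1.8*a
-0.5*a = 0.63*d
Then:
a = 0.00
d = 0.00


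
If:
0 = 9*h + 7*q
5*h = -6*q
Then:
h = 0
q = 0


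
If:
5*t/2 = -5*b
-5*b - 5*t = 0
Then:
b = 0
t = 0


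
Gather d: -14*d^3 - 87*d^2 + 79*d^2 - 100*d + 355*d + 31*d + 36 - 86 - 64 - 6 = -14*d^3 - 8*d^2 + 286*d - 120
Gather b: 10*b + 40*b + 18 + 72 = 50*b + 90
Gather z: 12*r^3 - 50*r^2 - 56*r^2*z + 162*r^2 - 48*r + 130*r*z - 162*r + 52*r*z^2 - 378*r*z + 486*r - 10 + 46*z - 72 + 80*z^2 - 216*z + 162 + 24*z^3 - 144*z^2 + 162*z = 12*r^3 + 112*r^2 + 276*r + 24*z^3 + z^2*(52*r - 64) + z*(-56*r^2 - 248*r - 8) + 80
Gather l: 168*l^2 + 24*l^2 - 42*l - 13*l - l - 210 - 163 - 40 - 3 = 192*l^2 - 56*l - 416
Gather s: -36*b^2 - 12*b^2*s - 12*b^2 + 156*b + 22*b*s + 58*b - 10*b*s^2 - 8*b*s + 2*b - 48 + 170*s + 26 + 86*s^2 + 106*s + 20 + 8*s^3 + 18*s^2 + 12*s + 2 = -48*b^2 + 216*b + 8*s^3 + s^2*(104 - 10*b) + s*(-12*b^2 + 14*b + 288)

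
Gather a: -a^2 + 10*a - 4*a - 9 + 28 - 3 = -a^2 + 6*a + 16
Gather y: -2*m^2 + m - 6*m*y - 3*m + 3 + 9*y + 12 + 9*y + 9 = -2*m^2 - 2*m + y*(18 - 6*m) + 24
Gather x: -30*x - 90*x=-120*x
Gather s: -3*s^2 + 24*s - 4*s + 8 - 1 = -3*s^2 + 20*s + 7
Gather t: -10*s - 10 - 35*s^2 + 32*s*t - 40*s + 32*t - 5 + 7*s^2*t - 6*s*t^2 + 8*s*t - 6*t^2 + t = -35*s^2 - 50*s + t^2*(-6*s - 6) + t*(7*s^2 + 40*s + 33) - 15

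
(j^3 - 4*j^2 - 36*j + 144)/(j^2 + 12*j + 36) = (j^2 - 10*j + 24)/(j + 6)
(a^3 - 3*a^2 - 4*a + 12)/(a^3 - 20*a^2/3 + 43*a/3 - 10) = 3*(a + 2)/(3*a - 5)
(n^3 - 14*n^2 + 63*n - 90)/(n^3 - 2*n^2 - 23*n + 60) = (n^2 - 11*n + 30)/(n^2 + n - 20)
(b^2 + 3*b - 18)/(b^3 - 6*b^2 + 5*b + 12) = (b + 6)/(b^2 - 3*b - 4)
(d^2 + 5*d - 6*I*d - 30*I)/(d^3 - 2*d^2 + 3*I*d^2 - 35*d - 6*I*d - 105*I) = (d - 6*I)/(d^2 + d*(-7 + 3*I) - 21*I)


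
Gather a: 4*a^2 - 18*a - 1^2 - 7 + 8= 4*a^2 - 18*a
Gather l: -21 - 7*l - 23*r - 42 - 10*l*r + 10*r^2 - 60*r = l*(-10*r - 7) + 10*r^2 - 83*r - 63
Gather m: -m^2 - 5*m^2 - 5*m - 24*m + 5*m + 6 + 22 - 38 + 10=-6*m^2 - 24*m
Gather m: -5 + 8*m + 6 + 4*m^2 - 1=4*m^2 + 8*m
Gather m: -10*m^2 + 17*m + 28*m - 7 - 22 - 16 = -10*m^2 + 45*m - 45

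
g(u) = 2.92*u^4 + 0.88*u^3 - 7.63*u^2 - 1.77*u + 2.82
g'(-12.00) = -19621.53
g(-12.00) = 57953.82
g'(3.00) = 291.57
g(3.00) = 189.12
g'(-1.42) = -8.22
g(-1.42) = -0.70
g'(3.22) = 366.42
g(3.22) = 261.30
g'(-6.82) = -3479.97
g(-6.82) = 5697.99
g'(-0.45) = 4.57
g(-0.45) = 2.11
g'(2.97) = 282.19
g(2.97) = 180.51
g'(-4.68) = -1069.77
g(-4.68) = 1154.55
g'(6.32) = 2955.69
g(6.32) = 4567.57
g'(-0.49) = 4.97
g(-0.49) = 1.92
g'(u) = 11.68*u^3 + 2.64*u^2 - 15.26*u - 1.77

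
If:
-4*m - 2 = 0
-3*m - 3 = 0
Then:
No Solution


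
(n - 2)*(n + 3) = n^2 + n - 6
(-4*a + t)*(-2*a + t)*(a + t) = 8*a^3 + 2*a^2*t - 5*a*t^2 + t^3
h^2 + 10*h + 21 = (h + 3)*(h + 7)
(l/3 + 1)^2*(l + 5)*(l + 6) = l^4/9 + 17*l^3/9 + 35*l^2/3 + 31*l + 30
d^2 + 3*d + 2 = (d + 1)*(d + 2)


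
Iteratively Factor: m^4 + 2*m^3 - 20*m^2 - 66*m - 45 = (m + 1)*(m^3 + m^2 - 21*m - 45) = (m - 5)*(m + 1)*(m^2 + 6*m + 9) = (m - 5)*(m + 1)*(m + 3)*(m + 3)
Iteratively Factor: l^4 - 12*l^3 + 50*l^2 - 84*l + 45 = (l - 1)*(l^3 - 11*l^2 + 39*l - 45) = (l - 3)*(l - 1)*(l^2 - 8*l + 15) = (l - 3)^2*(l - 1)*(l - 5)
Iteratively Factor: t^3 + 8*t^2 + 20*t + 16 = (t + 4)*(t^2 + 4*t + 4) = (t + 2)*(t + 4)*(t + 2)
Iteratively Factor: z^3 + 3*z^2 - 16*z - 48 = (z + 4)*(z^2 - z - 12) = (z + 3)*(z + 4)*(z - 4)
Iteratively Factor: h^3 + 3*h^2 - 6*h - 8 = (h + 4)*(h^2 - h - 2) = (h + 1)*(h + 4)*(h - 2)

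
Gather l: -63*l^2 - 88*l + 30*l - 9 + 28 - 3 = -63*l^2 - 58*l + 16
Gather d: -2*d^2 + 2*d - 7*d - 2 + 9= -2*d^2 - 5*d + 7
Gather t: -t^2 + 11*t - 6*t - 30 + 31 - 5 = -t^2 + 5*t - 4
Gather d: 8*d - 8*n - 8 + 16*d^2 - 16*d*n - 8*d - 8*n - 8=16*d^2 - 16*d*n - 16*n - 16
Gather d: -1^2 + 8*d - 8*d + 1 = 0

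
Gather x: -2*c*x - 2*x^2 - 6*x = -2*x^2 + x*(-2*c - 6)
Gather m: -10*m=-10*m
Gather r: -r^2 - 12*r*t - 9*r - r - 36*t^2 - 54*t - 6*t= -r^2 + r*(-12*t - 10) - 36*t^2 - 60*t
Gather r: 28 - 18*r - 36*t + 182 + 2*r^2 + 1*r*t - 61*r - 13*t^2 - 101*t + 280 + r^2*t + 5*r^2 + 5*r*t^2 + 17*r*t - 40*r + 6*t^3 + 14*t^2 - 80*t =r^2*(t + 7) + r*(5*t^2 + 18*t - 119) + 6*t^3 + t^2 - 217*t + 490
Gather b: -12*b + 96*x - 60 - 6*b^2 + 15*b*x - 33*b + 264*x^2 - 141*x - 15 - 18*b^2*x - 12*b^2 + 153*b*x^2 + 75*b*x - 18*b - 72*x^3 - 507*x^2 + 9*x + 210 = b^2*(-18*x - 18) + b*(153*x^2 + 90*x - 63) - 72*x^3 - 243*x^2 - 36*x + 135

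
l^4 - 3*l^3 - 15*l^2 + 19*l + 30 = (l - 5)*(l - 2)*(l + 1)*(l + 3)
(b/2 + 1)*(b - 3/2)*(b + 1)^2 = b^4/2 + 5*b^3/4 - b^2/2 - 11*b/4 - 3/2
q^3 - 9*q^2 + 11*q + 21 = (q - 7)*(q - 3)*(q + 1)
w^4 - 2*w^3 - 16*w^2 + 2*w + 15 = (w - 5)*(w - 1)*(w + 1)*(w + 3)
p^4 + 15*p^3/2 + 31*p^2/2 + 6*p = p*(p + 1/2)*(p + 3)*(p + 4)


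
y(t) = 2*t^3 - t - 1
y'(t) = 6*t^2 - 1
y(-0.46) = -0.73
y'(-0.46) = 0.27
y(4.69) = 200.63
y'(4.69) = 130.98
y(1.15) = 0.89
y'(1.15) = 6.94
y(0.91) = -0.40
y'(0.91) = 3.97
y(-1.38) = -4.88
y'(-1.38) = 10.43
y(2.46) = 26.31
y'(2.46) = 35.31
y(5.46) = 319.08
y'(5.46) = 177.87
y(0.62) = -1.14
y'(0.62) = 1.31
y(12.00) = 3443.00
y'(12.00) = 863.00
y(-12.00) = -3445.00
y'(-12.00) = 863.00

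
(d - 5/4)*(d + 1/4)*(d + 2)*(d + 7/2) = d^4 + 9*d^3/2 + 19*d^2/16 - 279*d/32 - 35/16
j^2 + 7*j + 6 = (j + 1)*(j + 6)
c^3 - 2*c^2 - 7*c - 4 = (c - 4)*(c + 1)^2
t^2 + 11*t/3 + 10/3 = (t + 5/3)*(t + 2)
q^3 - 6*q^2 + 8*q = q*(q - 4)*(q - 2)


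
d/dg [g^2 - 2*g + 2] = 2*g - 2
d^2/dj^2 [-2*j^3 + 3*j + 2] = -12*j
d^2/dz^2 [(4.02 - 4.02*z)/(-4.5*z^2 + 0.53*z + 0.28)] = ((40.4412 - 108.54*z)*(-4.5*z^2 + 0.53*z + 0.28) - 4.02*(z - 1)*(9.0*z - 0.53)*(18.0*z - 1.06))/(-4.5*z^2 + 0.53*z + 0.28)^3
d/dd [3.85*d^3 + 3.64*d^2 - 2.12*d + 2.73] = 11.55*d^2 + 7.28*d - 2.12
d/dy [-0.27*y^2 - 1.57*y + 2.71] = -0.54*y - 1.57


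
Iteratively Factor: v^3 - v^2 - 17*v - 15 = (v + 1)*(v^2 - 2*v - 15) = (v + 1)*(v + 3)*(v - 5)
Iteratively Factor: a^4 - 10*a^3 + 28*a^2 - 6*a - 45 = (a - 3)*(a^3 - 7*a^2 + 7*a + 15) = (a - 3)*(a + 1)*(a^2 - 8*a + 15) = (a - 3)^2*(a + 1)*(a - 5)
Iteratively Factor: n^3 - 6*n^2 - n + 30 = (n + 2)*(n^2 - 8*n + 15) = (n - 5)*(n + 2)*(n - 3)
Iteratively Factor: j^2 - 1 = (j + 1)*(j - 1)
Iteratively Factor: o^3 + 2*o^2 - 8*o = (o - 2)*(o^2 + 4*o) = (o - 2)*(o + 4)*(o)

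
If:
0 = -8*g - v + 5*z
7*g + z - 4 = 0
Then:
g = 4/7 - z/7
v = 43*z/7 - 32/7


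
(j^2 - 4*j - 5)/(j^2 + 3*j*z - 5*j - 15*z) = (j + 1)/(j + 3*z)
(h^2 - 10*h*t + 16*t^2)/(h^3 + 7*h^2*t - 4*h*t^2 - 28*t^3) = (h - 8*t)/(h^2 + 9*h*t + 14*t^2)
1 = 1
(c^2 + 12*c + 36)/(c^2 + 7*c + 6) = (c + 6)/(c + 1)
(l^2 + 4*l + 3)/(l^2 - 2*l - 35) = (l^2 + 4*l + 3)/(l^2 - 2*l - 35)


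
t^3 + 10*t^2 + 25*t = t*(t + 5)^2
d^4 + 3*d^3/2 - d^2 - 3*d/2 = d*(d - 1)*(d + 1)*(d + 3/2)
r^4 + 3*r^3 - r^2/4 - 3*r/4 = r*(r - 1/2)*(r + 1/2)*(r + 3)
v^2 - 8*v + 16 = (v - 4)^2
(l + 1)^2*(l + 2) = l^3 + 4*l^2 + 5*l + 2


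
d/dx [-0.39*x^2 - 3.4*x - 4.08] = -0.78*x - 3.4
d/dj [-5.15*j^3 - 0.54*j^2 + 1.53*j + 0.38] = -15.45*j^2 - 1.08*j + 1.53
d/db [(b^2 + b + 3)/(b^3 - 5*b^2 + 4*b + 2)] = (-b^4 - 2*b^3 + 34*b - 10)/(b^6 - 10*b^5 + 33*b^4 - 36*b^3 - 4*b^2 + 16*b + 4)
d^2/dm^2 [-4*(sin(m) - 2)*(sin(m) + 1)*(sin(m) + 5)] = -25*sin(m) - 9*sin(3*m) - 32*cos(2*m)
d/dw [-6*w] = -6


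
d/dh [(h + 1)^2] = 2*h + 2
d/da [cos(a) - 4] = -sin(a)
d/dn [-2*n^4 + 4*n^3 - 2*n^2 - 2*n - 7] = -8*n^3 + 12*n^2 - 4*n - 2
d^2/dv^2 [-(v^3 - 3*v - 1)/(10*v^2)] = 3*(v + 1)/(5*v^4)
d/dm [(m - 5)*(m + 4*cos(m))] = m + (5 - m)*(4*sin(m) - 1) + 4*cos(m)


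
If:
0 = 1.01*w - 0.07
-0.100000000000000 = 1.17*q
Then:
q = -0.09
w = 0.07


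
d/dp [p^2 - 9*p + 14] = 2*p - 9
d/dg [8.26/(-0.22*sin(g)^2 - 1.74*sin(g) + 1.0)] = (3.6344*sin(g) + 14.3724)*cos(g)/(0.22*sin(g)^2 + 1.74*sin(g) - 1.0)^2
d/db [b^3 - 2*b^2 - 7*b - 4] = 3*b^2 - 4*b - 7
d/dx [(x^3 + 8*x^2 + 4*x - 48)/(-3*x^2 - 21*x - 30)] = (-x^4 - 14*x^3 - 82*x^2 - 256*x - 376)/(3*(x^4 + 14*x^3 + 69*x^2 + 140*x + 100))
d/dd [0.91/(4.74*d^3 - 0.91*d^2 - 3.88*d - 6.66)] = (-12.9402*d^2 + 1.6562*d + 3.5308)/(-4.74*d^3 + 0.91*d^2 + 3.88*d + 6.66)^2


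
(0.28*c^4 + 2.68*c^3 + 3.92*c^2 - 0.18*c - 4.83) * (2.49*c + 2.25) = 0.6972*c^5 + 7.3032*c^4 + 15.7908*c^3 + 8.3718*c^2 - 12.4317*c - 10.8675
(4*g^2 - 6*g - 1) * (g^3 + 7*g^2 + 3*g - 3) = 4*g^5 + 22*g^4 - 31*g^3 - 37*g^2 + 15*g + 3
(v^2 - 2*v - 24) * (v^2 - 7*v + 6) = v^4 - 9*v^3 - 4*v^2 + 156*v - 144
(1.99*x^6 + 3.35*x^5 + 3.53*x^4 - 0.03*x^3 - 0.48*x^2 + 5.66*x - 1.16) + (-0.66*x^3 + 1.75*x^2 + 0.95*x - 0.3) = 1.99*x^6 + 3.35*x^5 + 3.53*x^4 - 0.69*x^3 + 1.27*x^2 + 6.61*x - 1.46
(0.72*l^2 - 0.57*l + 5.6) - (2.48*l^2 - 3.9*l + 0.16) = -1.76*l^2 + 3.33*l + 5.44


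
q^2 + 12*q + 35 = (q + 5)*(q + 7)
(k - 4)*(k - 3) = k^2 - 7*k + 12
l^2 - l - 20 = (l - 5)*(l + 4)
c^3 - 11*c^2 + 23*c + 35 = (c - 7)*(c - 5)*(c + 1)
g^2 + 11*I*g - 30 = (g + 5*I)*(g + 6*I)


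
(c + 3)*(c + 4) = c^2 + 7*c + 12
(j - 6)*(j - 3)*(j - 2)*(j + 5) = j^4 - 6*j^3 - 19*j^2 + 144*j - 180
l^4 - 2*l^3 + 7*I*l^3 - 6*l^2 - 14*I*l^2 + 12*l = l*(l - 2)*(l + I)*(l + 6*I)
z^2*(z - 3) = z^3 - 3*z^2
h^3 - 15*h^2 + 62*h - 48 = (h - 8)*(h - 6)*(h - 1)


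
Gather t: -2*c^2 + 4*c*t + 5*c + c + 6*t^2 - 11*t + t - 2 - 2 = -2*c^2 + 6*c + 6*t^2 + t*(4*c - 10) - 4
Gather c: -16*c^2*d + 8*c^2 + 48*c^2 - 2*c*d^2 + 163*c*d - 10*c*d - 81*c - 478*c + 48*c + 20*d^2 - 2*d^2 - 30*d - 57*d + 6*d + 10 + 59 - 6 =c^2*(56 - 16*d) + c*(-2*d^2 + 153*d - 511) + 18*d^2 - 81*d + 63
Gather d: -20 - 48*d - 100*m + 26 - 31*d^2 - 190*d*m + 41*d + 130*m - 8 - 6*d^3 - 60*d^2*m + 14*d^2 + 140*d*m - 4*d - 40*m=-6*d^3 + d^2*(-60*m - 17) + d*(-50*m - 11) - 10*m - 2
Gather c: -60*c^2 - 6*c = -60*c^2 - 6*c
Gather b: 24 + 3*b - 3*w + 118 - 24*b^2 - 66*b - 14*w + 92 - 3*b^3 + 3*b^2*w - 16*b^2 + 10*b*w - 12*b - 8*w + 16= -3*b^3 + b^2*(3*w - 40) + b*(10*w - 75) - 25*w + 250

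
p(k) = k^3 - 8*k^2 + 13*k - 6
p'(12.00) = 253.00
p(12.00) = 726.00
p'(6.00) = 25.00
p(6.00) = 0.00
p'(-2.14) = 60.98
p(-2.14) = -80.26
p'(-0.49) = 21.56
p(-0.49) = -14.41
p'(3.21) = -7.45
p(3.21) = -13.63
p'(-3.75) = 115.19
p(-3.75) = -219.98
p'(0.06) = 12.05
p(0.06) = -5.25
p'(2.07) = -7.27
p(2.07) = -4.50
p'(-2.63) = 75.83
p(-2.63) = -113.72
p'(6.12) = 27.44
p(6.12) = 3.15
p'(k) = 3*k^2 - 16*k + 13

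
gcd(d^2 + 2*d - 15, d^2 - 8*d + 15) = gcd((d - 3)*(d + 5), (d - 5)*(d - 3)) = d - 3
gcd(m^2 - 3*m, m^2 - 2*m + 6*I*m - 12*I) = 1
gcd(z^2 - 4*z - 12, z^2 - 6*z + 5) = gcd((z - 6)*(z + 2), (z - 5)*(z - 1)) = 1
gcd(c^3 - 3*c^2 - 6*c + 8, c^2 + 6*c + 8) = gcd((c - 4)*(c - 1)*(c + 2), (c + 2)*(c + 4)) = c + 2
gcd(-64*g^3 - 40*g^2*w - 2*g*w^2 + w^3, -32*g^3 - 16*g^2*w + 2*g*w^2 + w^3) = 8*g^2 + 6*g*w + w^2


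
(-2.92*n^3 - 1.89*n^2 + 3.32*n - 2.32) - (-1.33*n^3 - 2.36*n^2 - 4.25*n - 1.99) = -1.59*n^3 + 0.47*n^2 + 7.57*n - 0.33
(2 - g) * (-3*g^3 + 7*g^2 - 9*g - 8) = 3*g^4 - 13*g^3 + 23*g^2 - 10*g - 16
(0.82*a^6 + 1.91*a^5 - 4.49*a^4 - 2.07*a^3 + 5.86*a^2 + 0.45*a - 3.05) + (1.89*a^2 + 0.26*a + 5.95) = 0.82*a^6 + 1.91*a^5 - 4.49*a^4 - 2.07*a^3 + 7.75*a^2 + 0.71*a + 2.9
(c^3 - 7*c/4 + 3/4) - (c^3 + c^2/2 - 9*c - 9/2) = -c^2/2 + 29*c/4 + 21/4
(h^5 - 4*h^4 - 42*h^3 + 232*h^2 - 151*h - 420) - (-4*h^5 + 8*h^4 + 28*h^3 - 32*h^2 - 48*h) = 5*h^5 - 12*h^4 - 70*h^3 + 264*h^2 - 103*h - 420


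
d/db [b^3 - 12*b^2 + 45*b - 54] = 3*b^2 - 24*b + 45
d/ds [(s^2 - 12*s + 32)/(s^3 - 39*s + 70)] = (2*(s - 6)*(s^3 - 39*s + 70) - 3*(s^2 - 13)*(s^2 - 12*s + 32))/(s^3 - 39*s + 70)^2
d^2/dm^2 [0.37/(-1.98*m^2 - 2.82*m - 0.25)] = (2.901096*m^2 + 4.131864*m - 0.37*(3.96*m + 2.82)*(7.92*m + 5.64) + 0.3663)/(1.98*m^2 + 2.82*m + 0.25)^3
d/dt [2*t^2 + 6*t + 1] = 4*t + 6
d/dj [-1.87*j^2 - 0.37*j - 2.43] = -3.74*j - 0.37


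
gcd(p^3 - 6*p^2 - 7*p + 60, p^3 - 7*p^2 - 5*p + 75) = p^2 - 2*p - 15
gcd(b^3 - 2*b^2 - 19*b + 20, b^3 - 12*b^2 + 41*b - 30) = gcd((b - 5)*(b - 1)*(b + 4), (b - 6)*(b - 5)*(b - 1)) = b^2 - 6*b + 5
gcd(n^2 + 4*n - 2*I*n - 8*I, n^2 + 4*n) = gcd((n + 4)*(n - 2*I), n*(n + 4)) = n + 4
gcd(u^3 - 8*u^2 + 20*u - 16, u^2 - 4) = u - 2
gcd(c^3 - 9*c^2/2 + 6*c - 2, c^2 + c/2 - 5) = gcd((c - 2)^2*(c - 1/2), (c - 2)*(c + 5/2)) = c - 2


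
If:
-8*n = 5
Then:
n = -5/8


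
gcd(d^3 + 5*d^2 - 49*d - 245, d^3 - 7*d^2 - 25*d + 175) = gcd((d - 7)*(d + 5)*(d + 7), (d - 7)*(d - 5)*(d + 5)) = d^2 - 2*d - 35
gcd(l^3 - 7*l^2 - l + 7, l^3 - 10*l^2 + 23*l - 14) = l^2 - 8*l + 7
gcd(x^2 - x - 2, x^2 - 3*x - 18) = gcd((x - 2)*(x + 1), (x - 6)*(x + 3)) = 1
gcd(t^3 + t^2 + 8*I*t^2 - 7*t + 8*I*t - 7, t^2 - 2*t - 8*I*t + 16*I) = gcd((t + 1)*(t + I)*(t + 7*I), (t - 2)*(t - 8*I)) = 1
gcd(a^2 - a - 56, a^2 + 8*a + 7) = a + 7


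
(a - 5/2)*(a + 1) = a^2 - 3*a/2 - 5/2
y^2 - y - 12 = (y - 4)*(y + 3)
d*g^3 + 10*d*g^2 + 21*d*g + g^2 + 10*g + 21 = (g + 3)*(g + 7)*(d*g + 1)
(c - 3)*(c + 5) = c^2 + 2*c - 15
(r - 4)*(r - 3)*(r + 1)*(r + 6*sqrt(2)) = r^4 - 6*r^3 + 6*sqrt(2)*r^3 - 36*sqrt(2)*r^2 + 5*r^2 + 12*r + 30*sqrt(2)*r + 72*sqrt(2)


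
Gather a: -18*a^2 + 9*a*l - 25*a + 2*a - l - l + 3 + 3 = -18*a^2 + a*(9*l - 23) - 2*l + 6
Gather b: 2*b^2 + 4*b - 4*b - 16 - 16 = 2*b^2 - 32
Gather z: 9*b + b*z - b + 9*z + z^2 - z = 8*b + z^2 + z*(b + 8)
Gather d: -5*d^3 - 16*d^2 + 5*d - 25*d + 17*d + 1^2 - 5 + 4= -5*d^3 - 16*d^2 - 3*d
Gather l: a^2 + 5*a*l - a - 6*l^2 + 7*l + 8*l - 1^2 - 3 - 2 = a^2 - a - 6*l^2 + l*(5*a + 15) - 6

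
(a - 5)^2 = a^2 - 10*a + 25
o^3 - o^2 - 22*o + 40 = (o - 4)*(o - 2)*(o + 5)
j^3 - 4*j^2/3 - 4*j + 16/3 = (j - 2)*(j - 4/3)*(j + 2)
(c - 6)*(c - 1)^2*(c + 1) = c^4 - 7*c^3 + 5*c^2 + 7*c - 6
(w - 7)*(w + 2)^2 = w^3 - 3*w^2 - 24*w - 28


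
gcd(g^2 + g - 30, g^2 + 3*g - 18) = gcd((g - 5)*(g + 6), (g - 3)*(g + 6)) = g + 6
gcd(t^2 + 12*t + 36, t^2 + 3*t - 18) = t + 6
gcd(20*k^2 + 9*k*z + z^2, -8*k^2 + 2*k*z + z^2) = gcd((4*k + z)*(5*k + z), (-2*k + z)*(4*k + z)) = 4*k + z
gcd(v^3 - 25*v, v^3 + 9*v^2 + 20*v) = v^2 + 5*v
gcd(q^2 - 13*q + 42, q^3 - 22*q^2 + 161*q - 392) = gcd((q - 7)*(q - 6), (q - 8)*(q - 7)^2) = q - 7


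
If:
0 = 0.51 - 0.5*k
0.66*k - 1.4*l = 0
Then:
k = 1.02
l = 0.48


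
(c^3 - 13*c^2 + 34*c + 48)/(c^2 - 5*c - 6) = c - 8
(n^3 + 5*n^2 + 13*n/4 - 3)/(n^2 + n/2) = (4*n^3 + 20*n^2 + 13*n - 12)/(2*n*(2*n + 1))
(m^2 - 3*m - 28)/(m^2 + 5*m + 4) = (m - 7)/(m + 1)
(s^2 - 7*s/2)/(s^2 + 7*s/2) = (2*s - 7)/(2*s + 7)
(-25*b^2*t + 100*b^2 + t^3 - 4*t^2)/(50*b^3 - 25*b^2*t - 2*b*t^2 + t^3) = (t - 4)/(-2*b + t)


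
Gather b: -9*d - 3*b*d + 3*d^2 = -3*b*d + 3*d^2 - 9*d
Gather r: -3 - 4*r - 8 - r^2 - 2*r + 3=-r^2 - 6*r - 8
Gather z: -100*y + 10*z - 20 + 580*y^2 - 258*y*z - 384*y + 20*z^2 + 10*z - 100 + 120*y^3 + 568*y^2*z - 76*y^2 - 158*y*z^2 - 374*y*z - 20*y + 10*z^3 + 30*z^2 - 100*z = 120*y^3 + 504*y^2 - 504*y + 10*z^3 + z^2*(50 - 158*y) + z*(568*y^2 - 632*y - 80) - 120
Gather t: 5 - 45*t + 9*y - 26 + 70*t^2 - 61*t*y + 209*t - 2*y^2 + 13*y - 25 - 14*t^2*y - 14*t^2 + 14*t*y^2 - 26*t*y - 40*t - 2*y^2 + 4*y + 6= t^2*(56 - 14*y) + t*(14*y^2 - 87*y + 124) - 4*y^2 + 26*y - 40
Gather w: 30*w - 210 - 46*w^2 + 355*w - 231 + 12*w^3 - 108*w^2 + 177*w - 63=12*w^3 - 154*w^2 + 562*w - 504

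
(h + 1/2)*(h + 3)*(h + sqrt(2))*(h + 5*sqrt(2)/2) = h^4 + 7*h^3/2 + 7*sqrt(2)*h^3/2 + 13*h^2/2 + 49*sqrt(2)*h^2/4 + 21*sqrt(2)*h/4 + 35*h/2 + 15/2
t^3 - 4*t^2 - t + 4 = (t - 4)*(t - 1)*(t + 1)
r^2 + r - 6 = (r - 2)*(r + 3)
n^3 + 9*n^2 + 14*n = n*(n + 2)*(n + 7)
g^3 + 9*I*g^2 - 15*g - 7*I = (g + I)^2*(g + 7*I)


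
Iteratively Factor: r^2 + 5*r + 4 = (r + 1)*(r + 4)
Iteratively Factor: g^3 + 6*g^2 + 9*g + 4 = (g + 1)*(g^2 + 5*g + 4) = (g + 1)*(g + 4)*(g + 1)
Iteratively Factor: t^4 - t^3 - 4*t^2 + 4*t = (t - 1)*(t^3 - 4*t) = (t - 2)*(t - 1)*(t^2 + 2*t) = t*(t - 2)*(t - 1)*(t + 2)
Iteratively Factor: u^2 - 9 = (u + 3)*(u - 3)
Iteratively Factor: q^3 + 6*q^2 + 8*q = (q + 4)*(q^2 + 2*q) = (q + 2)*(q + 4)*(q)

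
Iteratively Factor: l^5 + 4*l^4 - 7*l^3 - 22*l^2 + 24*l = (l + 4)*(l^4 - 7*l^2 + 6*l) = (l - 1)*(l + 4)*(l^3 + l^2 - 6*l) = (l - 1)*(l + 3)*(l + 4)*(l^2 - 2*l) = l*(l - 1)*(l + 3)*(l + 4)*(l - 2)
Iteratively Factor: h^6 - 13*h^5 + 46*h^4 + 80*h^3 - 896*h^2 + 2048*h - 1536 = (h + 4)*(h^5 - 17*h^4 + 114*h^3 - 376*h^2 + 608*h - 384) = (h - 4)*(h + 4)*(h^4 - 13*h^3 + 62*h^2 - 128*h + 96) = (h - 4)*(h - 2)*(h + 4)*(h^3 - 11*h^2 + 40*h - 48) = (h - 4)^2*(h - 2)*(h + 4)*(h^2 - 7*h + 12) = (h - 4)^3*(h - 2)*(h + 4)*(h - 3)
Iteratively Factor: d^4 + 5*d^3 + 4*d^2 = (d + 1)*(d^3 + 4*d^2) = (d + 1)*(d + 4)*(d^2) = d*(d + 1)*(d + 4)*(d)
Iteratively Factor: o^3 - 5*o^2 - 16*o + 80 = (o - 4)*(o^2 - o - 20) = (o - 4)*(o + 4)*(o - 5)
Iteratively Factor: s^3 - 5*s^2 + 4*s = (s - 1)*(s^2 - 4*s) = (s - 4)*(s - 1)*(s)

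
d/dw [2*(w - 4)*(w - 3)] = 4*w - 14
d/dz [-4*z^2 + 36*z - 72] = 36 - 8*z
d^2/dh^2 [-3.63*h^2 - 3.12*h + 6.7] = -7.26000000000000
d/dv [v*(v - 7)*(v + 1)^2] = 4*v^3 - 15*v^2 - 26*v - 7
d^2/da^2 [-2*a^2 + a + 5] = -4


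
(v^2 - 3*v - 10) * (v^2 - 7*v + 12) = v^4 - 10*v^3 + 23*v^2 + 34*v - 120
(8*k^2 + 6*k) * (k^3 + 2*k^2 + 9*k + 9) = 8*k^5 + 22*k^4 + 84*k^3 + 126*k^2 + 54*k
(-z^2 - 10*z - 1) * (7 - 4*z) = 4*z^3 + 33*z^2 - 66*z - 7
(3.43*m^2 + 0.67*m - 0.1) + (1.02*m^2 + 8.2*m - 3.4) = 4.45*m^2 + 8.87*m - 3.5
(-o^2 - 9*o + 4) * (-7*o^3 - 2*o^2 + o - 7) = 7*o^5 + 65*o^4 - 11*o^3 - 10*o^2 + 67*o - 28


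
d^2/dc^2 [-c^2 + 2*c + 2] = -2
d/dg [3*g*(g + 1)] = 6*g + 3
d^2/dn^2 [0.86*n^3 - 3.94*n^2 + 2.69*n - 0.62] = 5.16*n - 7.88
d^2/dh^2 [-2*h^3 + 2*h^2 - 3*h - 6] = 4 - 12*h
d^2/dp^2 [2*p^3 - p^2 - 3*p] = 12*p - 2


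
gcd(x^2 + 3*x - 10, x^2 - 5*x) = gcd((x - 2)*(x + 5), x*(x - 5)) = 1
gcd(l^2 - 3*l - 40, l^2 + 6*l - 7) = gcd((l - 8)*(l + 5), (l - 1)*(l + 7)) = 1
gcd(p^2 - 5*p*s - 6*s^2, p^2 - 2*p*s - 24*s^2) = p - 6*s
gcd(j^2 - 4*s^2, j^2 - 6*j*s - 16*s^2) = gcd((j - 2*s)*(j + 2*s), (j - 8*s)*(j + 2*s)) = j + 2*s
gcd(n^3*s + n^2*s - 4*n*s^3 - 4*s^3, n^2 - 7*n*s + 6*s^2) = 1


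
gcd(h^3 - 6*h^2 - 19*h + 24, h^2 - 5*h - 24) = h^2 - 5*h - 24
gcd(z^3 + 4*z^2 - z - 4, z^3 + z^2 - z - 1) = z^2 - 1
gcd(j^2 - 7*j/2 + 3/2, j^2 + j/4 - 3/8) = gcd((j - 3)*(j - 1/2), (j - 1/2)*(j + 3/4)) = j - 1/2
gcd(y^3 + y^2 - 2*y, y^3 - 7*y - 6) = y + 2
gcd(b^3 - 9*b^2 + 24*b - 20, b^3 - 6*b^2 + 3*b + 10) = b^2 - 7*b + 10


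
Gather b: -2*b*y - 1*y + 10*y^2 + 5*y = -2*b*y + 10*y^2 + 4*y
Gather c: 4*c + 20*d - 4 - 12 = 4*c + 20*d - 16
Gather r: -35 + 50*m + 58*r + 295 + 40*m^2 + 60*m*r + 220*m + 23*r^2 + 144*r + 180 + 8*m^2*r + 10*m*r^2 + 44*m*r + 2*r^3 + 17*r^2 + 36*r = 40*m^2 + 270*m + 2*r^3 + r^2*(10*m + 40) + r*(8*m^2 + 104*m + 238) + 440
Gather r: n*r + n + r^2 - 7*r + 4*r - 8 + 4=n + r^2 + r*(n - 3) - 4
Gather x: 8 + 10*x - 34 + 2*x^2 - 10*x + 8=2*x^2 - 18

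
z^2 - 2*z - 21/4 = (z - 7/2)*(z + 3/2)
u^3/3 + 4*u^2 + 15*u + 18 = (u/3 + 1)*(u + 3)*(u + 6)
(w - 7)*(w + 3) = w^2 - 4*w - 21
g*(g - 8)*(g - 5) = g^3 - 13*g^2 + 40*g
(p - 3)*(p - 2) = p^2 - 5*p + 6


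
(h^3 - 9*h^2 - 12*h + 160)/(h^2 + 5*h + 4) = (h^2 - 13*h + 40)/(h + 1)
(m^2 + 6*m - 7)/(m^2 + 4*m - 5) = (m + 7)/(m + 5)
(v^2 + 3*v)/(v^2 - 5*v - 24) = v/(v - 8)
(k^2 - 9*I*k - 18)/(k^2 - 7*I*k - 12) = (k - 6*I)/(k - 4*I)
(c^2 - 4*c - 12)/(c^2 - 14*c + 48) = (c + 2)/(c - 8)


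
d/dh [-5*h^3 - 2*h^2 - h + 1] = -15*h^2 - 4*h - 1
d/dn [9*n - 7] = 9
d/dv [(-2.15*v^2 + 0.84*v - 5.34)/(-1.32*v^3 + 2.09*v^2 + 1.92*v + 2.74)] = (-2.838*v^4 + 2.2176*v^3 - 27.03*v^2 + 10.5392*v + 12.5544)/(1.7424*v^6 - 5.5176*v^5 - 0.700700000000001*v^4 + 0.791999999999998*v^3 + 15.1396*v^2 + 10.5216*v + 7.5076)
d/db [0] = 0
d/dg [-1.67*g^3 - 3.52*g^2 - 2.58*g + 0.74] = -5.01*g^2 - 7.04*g - 2.58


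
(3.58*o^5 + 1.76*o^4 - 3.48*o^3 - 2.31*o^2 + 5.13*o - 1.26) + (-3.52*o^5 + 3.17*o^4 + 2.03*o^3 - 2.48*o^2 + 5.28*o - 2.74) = 0.0600000000000001*o^5 + 4.93*o^4 - 1.45*o^3 - 4.79*o^2 + 10.41*o - 4.0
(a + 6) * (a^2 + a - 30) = a^3 + 7*a^2 - 24*a - 180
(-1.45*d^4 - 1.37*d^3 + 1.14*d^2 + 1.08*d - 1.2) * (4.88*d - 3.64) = -7.076*d^5 - 1.4076*d^4 + 10.55*d^3 + 1.1208*d^2 - 9.7872*d + 4.368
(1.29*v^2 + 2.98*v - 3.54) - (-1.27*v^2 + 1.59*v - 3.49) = 2.56*v^2 + 1.39*v - 0.0499999999999998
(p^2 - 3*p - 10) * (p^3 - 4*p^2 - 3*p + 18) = p^5 - 7*p^4 - p^3 + 67*p^2 - 24*p - 180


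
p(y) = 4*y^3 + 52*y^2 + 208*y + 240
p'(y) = 12*y^2 + 104*y + 208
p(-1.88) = 6.17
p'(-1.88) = 54.89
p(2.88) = 1365.90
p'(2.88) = 607.05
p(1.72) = 771.95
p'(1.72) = 422.38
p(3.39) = 1698.54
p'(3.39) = 698.47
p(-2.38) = -14.42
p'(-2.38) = 28.45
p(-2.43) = -15.78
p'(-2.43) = 26.14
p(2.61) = 1208.23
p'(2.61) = 561.19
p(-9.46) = -460.48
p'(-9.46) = 298.06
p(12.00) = 17136.00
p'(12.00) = 3184.00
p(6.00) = 4224.00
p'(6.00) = 1264.00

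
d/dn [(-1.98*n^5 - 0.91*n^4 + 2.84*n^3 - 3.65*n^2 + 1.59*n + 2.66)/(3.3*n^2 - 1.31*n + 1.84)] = (-19.602*n^6 + 4.3692*n^5 - 5.2677*n^4 - 14.1384*n^3 + 15.2113*n^2 - 30.988*n + 6.4102)/(10.89*n^4 - 8.646*n^3 + 13.8601*n^2 - 4.8208*n + 3.3856)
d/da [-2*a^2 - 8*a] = -4*a - 8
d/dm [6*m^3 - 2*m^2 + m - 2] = 18*m^2 - 4*m + 1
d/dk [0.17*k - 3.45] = 0.170000000000000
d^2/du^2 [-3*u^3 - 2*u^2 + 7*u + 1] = -18*u - 4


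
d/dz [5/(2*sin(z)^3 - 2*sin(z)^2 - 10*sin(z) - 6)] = 5*(5 - 3*sin(z))*cos(z)/(2*(sin(z) - 3)^2*(sin(z) + 1)^3)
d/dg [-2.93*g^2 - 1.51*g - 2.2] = -5.86*g - 1.51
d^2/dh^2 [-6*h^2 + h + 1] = -12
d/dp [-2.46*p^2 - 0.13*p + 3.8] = -4.92*p - 0.13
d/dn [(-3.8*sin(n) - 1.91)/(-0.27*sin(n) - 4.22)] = 15.5203*cos(n)/(0.27*sin(n) + 4.22)^2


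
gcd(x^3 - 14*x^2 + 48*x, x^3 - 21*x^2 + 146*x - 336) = x^2 - 14*x + 48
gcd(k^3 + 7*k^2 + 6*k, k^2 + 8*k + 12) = k + 6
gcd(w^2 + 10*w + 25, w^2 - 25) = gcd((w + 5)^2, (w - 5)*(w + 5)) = w + 5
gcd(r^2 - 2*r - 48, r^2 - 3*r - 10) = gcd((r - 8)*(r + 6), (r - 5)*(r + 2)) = 1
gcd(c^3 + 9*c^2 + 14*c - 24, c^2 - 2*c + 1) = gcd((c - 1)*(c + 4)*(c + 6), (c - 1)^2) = c - 1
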